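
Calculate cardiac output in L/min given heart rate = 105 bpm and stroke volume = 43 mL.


CO = HR * SV
CO = 105 * 43 / 1000
CO = 4.515 L/min


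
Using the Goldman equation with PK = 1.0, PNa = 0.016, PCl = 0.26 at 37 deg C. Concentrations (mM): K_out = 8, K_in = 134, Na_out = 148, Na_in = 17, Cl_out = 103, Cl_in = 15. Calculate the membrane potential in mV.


Vm = (RT/F)*ln((PK*Ko + PNa*Nao + PCl*Cli)/(PK*Ki + PNa*Nai + PCl*Clo))
Numer = 14.268, Denom = 161.052
Vm = -64.77 mV


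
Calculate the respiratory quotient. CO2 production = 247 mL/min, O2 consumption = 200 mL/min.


RQ = VCO2 / VO2
RQ = 247 / 200
RQ = 1.235


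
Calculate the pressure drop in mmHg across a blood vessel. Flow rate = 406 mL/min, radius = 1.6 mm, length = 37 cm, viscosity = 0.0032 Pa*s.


dP = 8*mu*L*Q / (pi*r^4)
Q = 406 mL/min = 6.76667e-06 m^3/s
dP = 3113.06 Pa = 3113.06 / 133.322 mmHg = 23.35 mmHg


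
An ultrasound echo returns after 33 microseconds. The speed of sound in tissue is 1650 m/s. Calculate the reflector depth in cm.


depth = c * t / 2
t = 33 us = 3.3000e-05 s
depth = 1650 * 3.3000e-05 / 2
depth = 0.027225 m = 2.7225 cm


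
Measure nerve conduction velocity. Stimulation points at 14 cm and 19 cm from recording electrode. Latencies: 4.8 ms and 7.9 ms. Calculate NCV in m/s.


Distance = (19 - 14) / 100 = 0.05 m
dt = (7.9 - 4.8) / 1000 = 0.0031 s
NCV = dist / dt = 16.13 m/s


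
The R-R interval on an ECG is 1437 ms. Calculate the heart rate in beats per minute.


HR = 60 / RR_interval(s)
RR = 1437 ms = 1.437 s
HR = 60 / 1.437 = 41.75 bpm


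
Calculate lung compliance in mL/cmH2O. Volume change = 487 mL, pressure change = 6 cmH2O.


C = dV / dP
C = 487 / 6
C = 81.17 mL/cmH2O


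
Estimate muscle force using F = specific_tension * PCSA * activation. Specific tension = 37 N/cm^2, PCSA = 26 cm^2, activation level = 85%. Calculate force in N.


F = sigma * PCSA * activation
F = 37 * 26 * 0.85
F = 817.7 N


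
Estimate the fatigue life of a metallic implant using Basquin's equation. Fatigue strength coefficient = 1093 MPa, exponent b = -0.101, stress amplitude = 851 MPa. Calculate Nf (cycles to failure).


sigma_a = sigma_f' * (2Nf)^b
2Nf = (sigma_a/sigma_f')^(1/b)
2Nf = (851/1093)^(1/-0.101)
2Nf = 11.916386
Nf = 5.958


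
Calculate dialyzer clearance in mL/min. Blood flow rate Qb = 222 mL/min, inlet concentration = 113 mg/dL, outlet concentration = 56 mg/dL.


K = Qb * (Cb_in - Cb_out) / Cb_in
K = 222 * (113 - 56) / 113
K = 112 mL/min


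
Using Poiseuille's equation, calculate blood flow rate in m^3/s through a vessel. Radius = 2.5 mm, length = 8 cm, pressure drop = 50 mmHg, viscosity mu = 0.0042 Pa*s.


Q = pi*r^4*dP / (8*mu*L)
r = 0.0025 m, L = 0.08 m
dP = 50 mmHg = 6666.1 Pa
Q = 3.0434e-04 m^3/s


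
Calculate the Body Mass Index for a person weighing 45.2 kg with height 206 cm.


BMI = weight / height^2
height = 206 cm = 2.06 m
BMI = 45.2 / 2.06^2
BMI = 10.65 kg/m^2


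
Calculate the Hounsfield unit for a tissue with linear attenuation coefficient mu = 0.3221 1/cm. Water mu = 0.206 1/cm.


HU = ((mu_tissue - mu_water) / mu_water) * 1000
HU = ((0.3221 - 0.206) / 0.206) * 1000
HU = 563.6


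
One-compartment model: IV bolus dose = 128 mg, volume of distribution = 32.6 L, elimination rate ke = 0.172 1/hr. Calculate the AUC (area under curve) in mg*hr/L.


C0 = Dose/Vd = 128/32.6 = 3.92638 mg/L
AUC = C0/ke = 3.92638/0.172
AUC = 22.83 mg*hr/L


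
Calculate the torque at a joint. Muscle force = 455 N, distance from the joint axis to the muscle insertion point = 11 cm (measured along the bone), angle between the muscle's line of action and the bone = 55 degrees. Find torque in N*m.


Torque = F * d * sin(theta)   (moment arm = d*sin(theta))
d = 11 cm = 0.11 m
Torque = 455 * 0.11 * sin(55)
Torque = 41 N*m


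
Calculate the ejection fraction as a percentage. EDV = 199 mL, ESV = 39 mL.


SV = EDV - ESV = 199 - 39 = 160 mL
EF = SV/EDV * 100 = 160/199 * 100
EF = 80.4%


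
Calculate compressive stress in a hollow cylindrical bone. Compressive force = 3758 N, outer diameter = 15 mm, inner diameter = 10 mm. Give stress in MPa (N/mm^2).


A = pi*(r_o^2 - r_i^2)
r_o = 7.5 mm, r_i = 5 mm
A = 98.1748 mm^2
sigma = F/A = 3758 / 98.1748
sigma = 38.28 MPa


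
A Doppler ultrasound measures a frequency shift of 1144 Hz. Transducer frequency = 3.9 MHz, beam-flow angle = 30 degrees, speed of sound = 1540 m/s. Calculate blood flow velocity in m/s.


v = fd * c / (2 * f0 * cos(theta))
v = 1144 * 1540 / (2 * 3.9000e+06 * cos(30))
v = 0.2608 m/s


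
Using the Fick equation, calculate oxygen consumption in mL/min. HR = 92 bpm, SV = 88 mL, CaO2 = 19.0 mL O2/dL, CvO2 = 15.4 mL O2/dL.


CO = HR*SV = 92*88/1000 = 8.096 L/min
a-v O2 diff = 19.0 - 15.4 = 3.6 mL/dL
VO2 = CO * (CaO2-CvO2) * 10 dL/L
VO2 = 8.096 * 3.6 * 10
VO2 = 291.5 mL/min


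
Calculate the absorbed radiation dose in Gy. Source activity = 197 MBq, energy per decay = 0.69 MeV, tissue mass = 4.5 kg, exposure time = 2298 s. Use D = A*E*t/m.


A = 197 MBq = 1.9700e+08 Bq
E = 0.69 MeV = 1.10538e-13 J
D = A*E*t/m = 1.9700e+08*1.10538e-13*2298/4.5
D = 0.01112 Gy


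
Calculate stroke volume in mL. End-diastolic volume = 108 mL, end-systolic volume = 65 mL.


SV = EDV - ESV
SV = 108 - 65
SV = 43 mL


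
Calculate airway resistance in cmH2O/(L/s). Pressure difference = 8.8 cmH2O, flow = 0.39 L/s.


R = dP / flow
R = 8.8 / 0.39
R = 22.56 cmH2O/(L/s)


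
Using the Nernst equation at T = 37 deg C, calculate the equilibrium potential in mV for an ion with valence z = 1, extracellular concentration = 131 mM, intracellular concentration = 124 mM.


E = (RT/(zF)) * ln(C_out/C_in)
T = 37 + 273.15 = 310.15 K
E = (8.314 * 310.15 / (1 * 96485)) * ln(131/124)
E = 1.468 mV


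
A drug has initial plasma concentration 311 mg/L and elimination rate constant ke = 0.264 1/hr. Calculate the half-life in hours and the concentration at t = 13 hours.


t_half = ln(2) / ke = 0.693147 / 0.264 = 2.626 hr
C(t) = C0 * exp(-ke*t) = 311 * exp(-0.264*13)
C(13) = 10.05 mg/L


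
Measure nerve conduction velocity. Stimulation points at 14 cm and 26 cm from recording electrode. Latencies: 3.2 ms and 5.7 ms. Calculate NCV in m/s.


Distance = (26 - 14) / 100 = 0.12 m
dt = (5.7 - 3.2) / 1000 = 0.0025 s
NCV = dist / dt = 48 m/s


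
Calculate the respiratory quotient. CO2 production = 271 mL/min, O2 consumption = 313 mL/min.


RQ = VCO2 / VO2
RQ = 271 / 313
RQ = 0.8658


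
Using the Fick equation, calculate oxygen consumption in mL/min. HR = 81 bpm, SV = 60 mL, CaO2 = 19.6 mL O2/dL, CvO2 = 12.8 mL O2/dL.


CO = HR*SV = 81*60/1000 = 4.86 L/min
a-v O2 diff = 19.6 - 12.8 = 6.8 mL/dL
VO2 = CO * (CaO2-CvO2) * 10 dL/L
VO2 = 4.86 * 6.8 * 10
VO2 = 330.5 mL/min


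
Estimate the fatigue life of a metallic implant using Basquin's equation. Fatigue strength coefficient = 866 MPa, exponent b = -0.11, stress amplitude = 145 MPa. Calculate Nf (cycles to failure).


sigma_a = sigma_f' * (2Nf)^b
2Nf = (sigma_a/sigma_f')^(1/b)
2Nf = (145/866)^(1/-0.11)
2Nf = 11373866
Nf = 5.6869e+06


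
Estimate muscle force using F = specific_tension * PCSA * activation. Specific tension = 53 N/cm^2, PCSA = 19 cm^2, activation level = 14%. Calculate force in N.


F = sigma * PCSA * activation
F = 53 * 19 * 0.14
F = 141 N


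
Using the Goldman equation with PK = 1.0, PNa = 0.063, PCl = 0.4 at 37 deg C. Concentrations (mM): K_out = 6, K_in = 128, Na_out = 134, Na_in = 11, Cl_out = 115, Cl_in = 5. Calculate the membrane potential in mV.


Vm = (RT/F)*ln((PK*Ko + PNa*Nao + PCl*Cli)/(PK*Ki + PNa*Nai + PCl*Clo))
Numer = 16.442, Denom = 174.693
Vm = -63.16 mV


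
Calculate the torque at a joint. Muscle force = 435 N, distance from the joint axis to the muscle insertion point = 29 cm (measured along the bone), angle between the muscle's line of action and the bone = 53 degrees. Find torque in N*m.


Torque = F * d * sin(theta)   (moment arm = d*sin(theta))
d = 29 cm = 0.29 m
Torque = 435 * 0.29 * sin(53)
Torque = 100.7 N*m


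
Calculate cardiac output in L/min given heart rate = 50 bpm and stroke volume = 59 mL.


CO = HR * SV
CO = 50 * 59 / 1000
CO = 2.95 L/min


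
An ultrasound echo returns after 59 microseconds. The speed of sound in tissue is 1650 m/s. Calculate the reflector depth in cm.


depth = c * t / 2
t = 59 us = 5.9000e-05 s
depth = 1650 * 5.9000e-05 / 2
depth = 0.048675 m = 4.8675 cm


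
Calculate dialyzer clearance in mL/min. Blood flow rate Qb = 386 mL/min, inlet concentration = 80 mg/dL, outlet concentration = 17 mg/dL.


K = Qb * (Cb_in - Cb_out) / Cb_in
K = 386 * (80 - 17) / 80
K = 304 mL/min


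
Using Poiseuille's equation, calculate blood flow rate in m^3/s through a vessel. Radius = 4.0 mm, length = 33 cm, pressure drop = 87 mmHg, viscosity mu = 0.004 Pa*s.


Q = pi*r^4*dP / (8*mu*L)
r = 0.004 m, L = 0.33 m
dP = 87 mmHg = 11599.014 Pa
Q = 8.8338e-04 m^3/s


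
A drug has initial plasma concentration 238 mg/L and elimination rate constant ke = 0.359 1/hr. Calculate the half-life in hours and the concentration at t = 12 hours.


t_half = ln(2) / ke = 0.693147 / 0.359 = 1.931 hr
C(t) = C0 * exp(-ke*t) = 238 * exp(-0.359*12)
C(12) = 3.204 mg/L


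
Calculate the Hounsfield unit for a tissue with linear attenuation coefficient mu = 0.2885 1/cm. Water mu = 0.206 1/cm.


HU = ((mu_tissue - mu_water) / mu_water) * 1000
HU = ((0.2885 - 0.206) / 0.206) * 1000
HU = 400.5


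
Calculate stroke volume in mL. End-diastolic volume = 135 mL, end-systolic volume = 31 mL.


SV = EDV - ESV
SV = 135 - 31
SV = 104 mL


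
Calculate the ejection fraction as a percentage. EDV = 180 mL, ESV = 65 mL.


SV = EDV - ESV = 180 - 65 = 115 mL
EF = SV/EDV * 100 = 115/180 * 100
EF = 63.89%


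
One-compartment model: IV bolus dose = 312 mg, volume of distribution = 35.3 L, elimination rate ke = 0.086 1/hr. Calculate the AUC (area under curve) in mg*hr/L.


C0 = Dose/Vd = 312/35.3 = 8.83853 mg/L
AUC = C0/ke = 8.83853/0.086
AUC = 102.8 mg*hr/L


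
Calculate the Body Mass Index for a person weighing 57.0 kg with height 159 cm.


BMI = weight / height^2
height = 159 cm = 1.59 m
BMI = 57.0 / 1.59^2
BMI = 22.55 kg/m^2


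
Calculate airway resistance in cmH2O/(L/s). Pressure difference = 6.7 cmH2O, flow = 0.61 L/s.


R = dP / flow
R = 6.7 / 0.61
R = 10.98 cmH2O/(L/s)


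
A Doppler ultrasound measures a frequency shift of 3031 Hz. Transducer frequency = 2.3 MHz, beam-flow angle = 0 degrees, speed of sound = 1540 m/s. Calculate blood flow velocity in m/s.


v = fd * c / (2 * f0 * cos(theta))
v = 3031 * 1540 / (2 * 2.3000e+06 * cos(0))
v = 1.015 m/s


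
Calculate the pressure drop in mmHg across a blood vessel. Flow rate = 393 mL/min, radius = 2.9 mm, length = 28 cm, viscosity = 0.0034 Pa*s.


dP = 8*mu*L*Q / (pi*r^4)
Q = 393 mL/min = 6.55e-06 m^3/s
dP = 224.505 Pa = 224.505 / 133.322 mmHg = 1.684 mmHg


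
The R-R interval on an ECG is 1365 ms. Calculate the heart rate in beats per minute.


HR = 60 / RR_interval(s)
RR = 1365 ms = 1.365 s
HR = 60 / 1.365 = 43.96 bpm


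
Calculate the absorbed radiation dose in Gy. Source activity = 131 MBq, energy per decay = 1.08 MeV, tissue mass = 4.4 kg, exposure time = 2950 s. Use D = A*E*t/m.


A = 131 MBq = 1.3100e+08 Bq
E = 1.08 MeV = 1.73016e-13 J
D = A*E*t/m = 1.3100e+08*1.73016e-13*2950/4.4
D = 0.0152 Gy


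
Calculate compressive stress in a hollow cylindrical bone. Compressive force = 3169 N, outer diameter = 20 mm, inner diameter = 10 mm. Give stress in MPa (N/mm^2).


A = pi*(r_o^2 - r_i^2)
r_o = 10 mm, r_i = 5 mm
A = 235.619 mm^2
sigma = F/A = 3169 / 235.619
sigma = 13.45 MPa


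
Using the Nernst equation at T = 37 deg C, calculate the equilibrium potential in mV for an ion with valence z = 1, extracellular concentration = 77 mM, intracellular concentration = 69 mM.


E = (RT/(zF)) * ln(C_out/C_in)
T = 37 + 273.15 = 310.15 K
E = (8.314 * 310.15 / (1 * 96485)) * ln(77/69)
E = 2.932 mV


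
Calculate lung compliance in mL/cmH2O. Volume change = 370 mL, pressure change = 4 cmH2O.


C = dV / dP
C = 370 / 4
C = 92.5 mL/cmH2O


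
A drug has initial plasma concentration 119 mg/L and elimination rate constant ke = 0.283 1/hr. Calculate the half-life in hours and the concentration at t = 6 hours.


t_half = ln(2) / ke = 0.693147 / 0.283 = 2.449 hr
C(t) = C0 * exp(-ke*t) = 119 * exp(-0.283*6)
C(6) = 21.78 mg/L


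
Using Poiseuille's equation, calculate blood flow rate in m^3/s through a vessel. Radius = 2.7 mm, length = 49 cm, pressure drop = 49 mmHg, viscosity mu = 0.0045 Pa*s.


Q = pi*r^4*dP / (8*mu*L)
r = 0.0027 m, L = 0.49 m
dP = 49 mmHg = 6532.778 Pa
Q = 6.1831e-05 m^3/s


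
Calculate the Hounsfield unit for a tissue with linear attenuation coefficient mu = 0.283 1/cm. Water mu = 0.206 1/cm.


HU = ((mu_tissue - mu_water) / mu_water) * 1000
HU = ((0.283 - 0.206) / 0.206) * 1000
HU = 373.8


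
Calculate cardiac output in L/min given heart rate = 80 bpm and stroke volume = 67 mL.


CO = HR * SV
CO = 80 * 67 / 1000
CO = 5.36 L/min


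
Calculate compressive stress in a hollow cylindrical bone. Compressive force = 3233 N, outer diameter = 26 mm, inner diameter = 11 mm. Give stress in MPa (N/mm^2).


A = pi*(r_o^2 - r_i^2)
r_o = 13 mm, r_i = 5.5 mm
A = 435.896 mm^2
sigma = F/A = 3233 / 435.896
sigma = 7.417 MPa


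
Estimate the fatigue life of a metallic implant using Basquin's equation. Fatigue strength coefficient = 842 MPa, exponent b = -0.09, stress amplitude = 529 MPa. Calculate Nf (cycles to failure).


sigma_a = sigma_f' * (2Nf)^b
2Nf = (sigma_a/sigma_f')^(1/b)
2Nf = (529/842)^(1/-0.09)
2Nf = 174.92388
Nf = 87.46


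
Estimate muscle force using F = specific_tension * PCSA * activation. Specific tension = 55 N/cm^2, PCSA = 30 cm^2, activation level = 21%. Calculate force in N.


F = sigma * PCSA * activation
F = 55 * 30 * 0.21
F = 346.5 N


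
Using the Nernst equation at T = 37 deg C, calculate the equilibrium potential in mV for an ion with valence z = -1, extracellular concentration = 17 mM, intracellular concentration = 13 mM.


E = (RT/(zF)) * ln(C_out/C_in)
T = 37 + 273.15 = 310.15 K
E = (8.314 * 310.15 / (-1 * 96485)) * ln(17/13)
E = -7.169 mV


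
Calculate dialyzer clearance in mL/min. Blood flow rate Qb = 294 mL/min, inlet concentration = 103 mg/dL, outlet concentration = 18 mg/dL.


K = Qb * (Cb_in - Cb_out) / Cb_in
K = 294 * (103 - 18) / 103
K = 242.6 mL/min


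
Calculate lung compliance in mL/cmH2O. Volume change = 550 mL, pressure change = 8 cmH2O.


C = dV / dP
C = 550 / 8
C = 68.75 mL/cmH2O


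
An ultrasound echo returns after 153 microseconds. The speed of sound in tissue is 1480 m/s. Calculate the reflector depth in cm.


depth = c * t / 2
t = 153 us = 1.5300e-04 s
depth = 1480 * 1.5300e-04 / 2
depth = 0.11322 m = 11.322 cm


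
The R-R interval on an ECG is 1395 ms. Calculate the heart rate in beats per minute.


HR = 60 / RR_interval(s)
RR = 1395 ms = 1.395 s
HR = 60 / 1.395 = 43.01 bpm


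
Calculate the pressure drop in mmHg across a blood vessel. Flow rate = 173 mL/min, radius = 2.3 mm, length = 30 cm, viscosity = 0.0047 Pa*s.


dP = 8*mu*L*Q / (pi*r^4)
Q = 173 mL/min = 2.88333e-06 m^3/s
dP = 369.949 Pa = 369.949 / 133.322 mmHg = 2.775 mmHg


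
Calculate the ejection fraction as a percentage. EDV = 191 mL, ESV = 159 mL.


SV = EDV - ESV = 191 - 159 = 32 mL
EF = SV/EDV * 100 = 32/191 * 100
EF = 16.75%


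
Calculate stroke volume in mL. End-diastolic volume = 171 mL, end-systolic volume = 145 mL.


SV = EDV - ESV
SV = 171 - 145
SV = 26 mL


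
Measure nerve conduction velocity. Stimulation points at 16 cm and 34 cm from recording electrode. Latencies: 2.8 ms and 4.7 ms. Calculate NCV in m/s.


Distance = (34 - 16) / 100 = 0.18 m
dt = (4.7 - 2.8) / 1000 = 0.0019 s
NCV = dist / dt = 94.74 m/s


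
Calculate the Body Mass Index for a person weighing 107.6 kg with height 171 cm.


BMI = weight / height^2
height = 171 cm = 1.71 m
BMI = 107.6 / 1.71^2
BMI = 36.8 kg/m^2


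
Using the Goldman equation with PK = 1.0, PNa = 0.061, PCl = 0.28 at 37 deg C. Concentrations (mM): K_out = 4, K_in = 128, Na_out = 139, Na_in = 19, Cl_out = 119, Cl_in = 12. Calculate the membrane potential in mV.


Vm = (RT/F)*ln((PK*Ko + PNa*Nao + PCl*Cli)/(PK*Ki + PNa*Nai + PCl*Clo))
Numer = 15.839, Denom = 162.479
Vm = -62.22 mV


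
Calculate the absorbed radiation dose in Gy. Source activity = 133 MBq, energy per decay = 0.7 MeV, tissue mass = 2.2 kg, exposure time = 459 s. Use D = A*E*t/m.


A = 133 MBq = 1.3300e+08 Bq
E = 0.7 MeV = 1.1214e-13 J
D = A*E*t/m = 1.3300e+08*1.1214e-13*459/2.2
D = 0.003112 Gy


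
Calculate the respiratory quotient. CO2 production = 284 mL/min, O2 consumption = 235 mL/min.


RQ = VCO2 / VO2
RQ = 284 / 235
RQ = 1.209


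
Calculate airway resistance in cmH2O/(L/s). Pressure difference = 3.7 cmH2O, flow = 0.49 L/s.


R = dP / flow
R = 3.7 / 0.49
R = 7.551 cmH2O/(L/s)


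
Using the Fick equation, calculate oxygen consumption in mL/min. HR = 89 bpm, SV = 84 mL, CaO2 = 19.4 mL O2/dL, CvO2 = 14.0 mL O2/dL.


CO = HR*SV = 89*84/1000 = 7.476 L/min
a-v O2 diff = 19.4 - 14.0 = 5.4 mL/dL
VO2 = CO * (CaO2-CvO2) * 10 dL/L
VO2 = 7.476 * 5.4 * 10
VO2 = 403.7 mL/min


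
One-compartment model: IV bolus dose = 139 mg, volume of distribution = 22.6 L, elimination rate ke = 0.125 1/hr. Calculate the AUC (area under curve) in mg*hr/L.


C0 = Dose/Vd = 139/22.6 = 6.15044 mg/L
AUC = C0/ke = 6.15044/0.125
AUC = 49.2 mg*hr/L


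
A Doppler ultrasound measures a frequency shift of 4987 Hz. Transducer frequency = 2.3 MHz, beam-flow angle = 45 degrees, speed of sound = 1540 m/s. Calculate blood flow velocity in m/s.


v = fd * c / (2 * f0 * cos(theta))
v = 4987 * 1540 / (2 * 2.3000e+06 * cos(45))
v = 2.361 m/s


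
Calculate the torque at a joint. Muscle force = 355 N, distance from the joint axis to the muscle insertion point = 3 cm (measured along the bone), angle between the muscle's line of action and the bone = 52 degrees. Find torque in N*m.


Torque = F * d * sin(theta)   (moment arm = d*sin(theta))
d = 3 cm = 0.03 m
Torque = 355 * 0.03 * sin(52)
Torque = 8.392 N*m


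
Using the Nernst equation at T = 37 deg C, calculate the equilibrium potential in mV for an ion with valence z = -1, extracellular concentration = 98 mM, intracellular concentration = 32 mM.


E = (RT/(zF)) * ln(C_out/C_in)
T = 37 + 273.15 = 310.15 K
E = (8.314 * 310.15 / (-1 * 96485)) * ln(98/32)
E = -29.91 mV


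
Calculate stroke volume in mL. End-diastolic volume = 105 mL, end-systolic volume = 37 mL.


SV = EDV - ESV
SV = 105 - 37
SV = 68 mL


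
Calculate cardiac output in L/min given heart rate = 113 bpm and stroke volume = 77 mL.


CO = HR * SV
CO = 113 * 77 / 1000
CO = 8.701 L/min


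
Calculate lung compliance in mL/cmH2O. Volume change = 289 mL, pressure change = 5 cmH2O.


C = dV / dP
C = 289 / 5
C = 57.8 mL/cmH2O


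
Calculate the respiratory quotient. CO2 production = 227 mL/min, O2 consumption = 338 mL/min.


RQ = VCO2 / VO2
RQ = 227 / 338
RQ = 0.6716


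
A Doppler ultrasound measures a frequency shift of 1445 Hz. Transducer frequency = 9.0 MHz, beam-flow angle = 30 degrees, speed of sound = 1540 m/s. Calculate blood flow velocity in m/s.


v = fd * c / (2 * f0 * cos(theta))
v = 1445 * 1540 / (2 * 9.0000e+06 * cos(30))
v = 0.1428 m/s


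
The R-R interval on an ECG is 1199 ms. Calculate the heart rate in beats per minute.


HR = 60 / RR_interval(s)
RR = 1199 ms = 1.199 s
HR = 60 / 1.199 = 50.04 bpm


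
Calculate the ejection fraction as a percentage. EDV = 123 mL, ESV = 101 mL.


SV = EDV - ESV = 123 - 101 = 22 mL
EF = SV/EDV * 100 = 22/123 * 100
EF = 17.89%


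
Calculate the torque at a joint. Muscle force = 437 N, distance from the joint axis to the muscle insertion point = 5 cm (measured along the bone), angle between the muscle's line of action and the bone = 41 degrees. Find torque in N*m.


Torque = F * d * sin(theta)   (moment arm = d*sin(theta))
d = 5 cm = 0.05 m
Torque = 437 * 0.05 * sin(41)
Torque = 14.33 N*m


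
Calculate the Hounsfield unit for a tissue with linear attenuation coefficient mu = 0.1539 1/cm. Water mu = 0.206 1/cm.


HU = ((mu_tissue - mu_water) / mu_water) * 1000
HU = ((0.1539 - 0.206) / 0.206) * 1000
HU = -252.9


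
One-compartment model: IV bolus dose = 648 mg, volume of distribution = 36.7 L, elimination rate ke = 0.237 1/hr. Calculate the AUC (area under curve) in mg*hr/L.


C0 = Dose/Vd = 648/36.7 = 17.6567 mg/L
AUC = C0/ke = 17.6567/0.237
AUC = 74.5 mg*hr/L


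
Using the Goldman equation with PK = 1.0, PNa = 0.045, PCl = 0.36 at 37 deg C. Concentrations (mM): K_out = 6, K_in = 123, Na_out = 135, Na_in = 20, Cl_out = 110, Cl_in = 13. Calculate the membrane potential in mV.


Vm = (RT/F)*ln((PK*Ko + PNa*Nao + PCl*Cli)/(PK*Ki + PNa*Nai + PCl*Clo))
Numer = 16.755, Denom = 163.5
Vm = -60.88 mV


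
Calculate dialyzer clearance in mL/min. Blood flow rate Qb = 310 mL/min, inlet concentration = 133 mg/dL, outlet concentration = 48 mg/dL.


K = Qb * (Cb_in - Cb_out) / Cb_in
K = 310 * (133 - 48) / 133
K = 198.1 mL/min


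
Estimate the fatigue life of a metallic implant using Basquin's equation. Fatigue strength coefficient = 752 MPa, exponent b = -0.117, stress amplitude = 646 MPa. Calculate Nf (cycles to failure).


sigma_a = sigma_f' * (2Nf)^b
2Nf = (sigma_a/sigma_f')^(1/b)
2Nf = (646/752)^(1/-0.117)
2Nf = 3.6641827
Nf = 1.832


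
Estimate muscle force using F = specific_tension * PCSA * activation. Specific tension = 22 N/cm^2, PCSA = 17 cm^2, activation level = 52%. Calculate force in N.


F = sigma * PCSA * activation
F = 22 * 17 * 0.52
F = 194.5 N


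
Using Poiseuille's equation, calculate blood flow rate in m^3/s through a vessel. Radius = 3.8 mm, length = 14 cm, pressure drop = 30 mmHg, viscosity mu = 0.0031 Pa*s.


Q = pi*r^4*dP / (8*mu*L)
r = 0.0038 m, L = 0.14 m
dP = 30 mmHg = 3999.66 Pa
Q = 7.5462e-04 m^3/s


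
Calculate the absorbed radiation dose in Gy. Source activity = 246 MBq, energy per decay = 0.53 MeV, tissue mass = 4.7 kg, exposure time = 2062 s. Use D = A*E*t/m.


A = 246 MBq = 2.4600e+08 Bq
E = 0.53 MeV = 8.4906e-14 J
D = A*E*t/m = 2.4600e+08*8.4906e-14*2062/4.7
D = 0.009164 Gy


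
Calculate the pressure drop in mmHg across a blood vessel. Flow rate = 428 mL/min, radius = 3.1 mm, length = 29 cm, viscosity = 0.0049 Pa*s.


dP = 8*mu*L*Q / (pi*r^4)
Q = 428 mL/min = 7.13333e-06 m^3/s
dP = 279.499 Pa = 279.499 / 133.322 mmHg = 2.096 mmHg


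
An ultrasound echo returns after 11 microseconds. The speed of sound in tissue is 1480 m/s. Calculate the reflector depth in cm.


depth = c * t / 2
t = 11 us = 1.1000e-05 s
depth = 1480 * 1.1000e-05 / 2
depth = 0.00814 m = 0.814 cm


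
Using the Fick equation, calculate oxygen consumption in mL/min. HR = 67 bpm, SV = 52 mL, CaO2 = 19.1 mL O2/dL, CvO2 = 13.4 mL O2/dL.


CO = HR*SV = 67*52/1000 = 3.484 L/min
a-v O2 diff = 19.1 - 13.4 = 5.7 mL/dL
VO2 = CO * (CaO2-CvO2) * 10 dL/L
VO2 = 3.484 * 5.7 * 10
VO2 = 198.6 mL/min


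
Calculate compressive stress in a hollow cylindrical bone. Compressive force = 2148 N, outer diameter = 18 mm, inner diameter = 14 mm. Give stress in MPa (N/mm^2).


A = pi*(r_o^2 - r_i^2)
r_o = 9 mm, r_i = 7 mm
A = 100.531 mm^2
sigma = F/A = 2148 / 100.531
sigma = 21.37 MPa


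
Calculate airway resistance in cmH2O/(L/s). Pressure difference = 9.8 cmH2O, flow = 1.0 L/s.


R = dP / flow
R = 9.8 / 1.0
R = 9.8 cmH2O/(L/s)


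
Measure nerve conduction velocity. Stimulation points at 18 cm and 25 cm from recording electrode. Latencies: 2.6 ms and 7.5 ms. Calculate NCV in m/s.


Distance = (25 - 18) / 100 = 0.07 m
dt = (7.5 - 2.6) / 1000 = 0.0049 s
NCV = dist / dt = 14.29 m/s


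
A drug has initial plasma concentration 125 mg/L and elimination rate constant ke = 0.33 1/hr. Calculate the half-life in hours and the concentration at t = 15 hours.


t_half = ln(2) / ke = 0.693147 / 0.33 = 2.1 hr
C(t) = C0 * exp(-ke*t) = 125 * exp(-0.33*15)
C(15) = 0.8854 mg/L


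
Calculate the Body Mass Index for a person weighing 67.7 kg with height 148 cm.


BMI = weight / height^2
height = 148 cm = 1.48 m
BMI = 67.7 / 1.48^2
BMI = 30.91 kg/m^2


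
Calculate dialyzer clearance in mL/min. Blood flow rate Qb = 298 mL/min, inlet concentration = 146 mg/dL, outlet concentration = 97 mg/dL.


K = Qb * (Cb_in - Cb_out) / Cb_in
K = 298 * (146 - 97) / 146
K = 100 mL/min


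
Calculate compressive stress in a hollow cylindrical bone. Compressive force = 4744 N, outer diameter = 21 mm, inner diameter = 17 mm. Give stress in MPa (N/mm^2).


A = pi*(r_o^2 - r_i^2)
r_o = 10.5 mm, r_i = 8.5 mm
A = 119.381 mm^2
sigma = F/A = 4744 / 119.381
sigma = 39.74 MPa


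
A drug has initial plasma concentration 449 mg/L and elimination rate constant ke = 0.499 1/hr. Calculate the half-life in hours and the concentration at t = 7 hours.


t_half = ln(2) / ke = 0.693147 / 0.499 = 1.389 hr
C(t) = C0 * exp(-ke*t) = 449 * exp(-0.499*7)
C(7) = 13.65 mg/L


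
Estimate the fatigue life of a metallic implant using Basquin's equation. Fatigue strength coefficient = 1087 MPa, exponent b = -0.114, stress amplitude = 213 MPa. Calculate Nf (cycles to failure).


sigma_a = sigma_f' * (2Nf)^b
2Nf = (sigma_a/sigma_f')^(1/b)
2Nf = (213/1087)^(1/-0.114)
2Nf = 1618862.7
Nf = 8.094e+05


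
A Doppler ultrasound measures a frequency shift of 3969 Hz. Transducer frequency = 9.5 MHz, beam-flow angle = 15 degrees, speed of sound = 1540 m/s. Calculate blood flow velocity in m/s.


v = fd * c / (2 * f0 * cos(theta))
v = 3969 * 1540 / (2 * 9.5000e+06 * cos(15))
v = 0.333 m/s


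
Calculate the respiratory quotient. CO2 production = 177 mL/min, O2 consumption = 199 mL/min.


RQ = VCO2 / VO2
RQ = 177 / 199
RQ = 0.8894


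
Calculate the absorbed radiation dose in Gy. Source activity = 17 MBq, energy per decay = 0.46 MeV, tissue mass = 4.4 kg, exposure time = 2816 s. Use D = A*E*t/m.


A = 17 MBq = 1.7000e+07 Bq
E = 0.46 MeV = 7.3692e-14 J
D = A*E*t/m = 1.7000e+07*7.3692e-14*2816/4.4
D = 8.0177e-04 Gy


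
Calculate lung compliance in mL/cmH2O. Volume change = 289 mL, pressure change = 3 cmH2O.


C = dV / dP
C = 289 / 3
C = 96.33 mL/cmH2O


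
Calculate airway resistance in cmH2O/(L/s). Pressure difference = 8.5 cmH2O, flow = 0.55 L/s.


R = dP / flow
R = 8.5 / 0.55
R = 15.45 cmH2O/(L/s)


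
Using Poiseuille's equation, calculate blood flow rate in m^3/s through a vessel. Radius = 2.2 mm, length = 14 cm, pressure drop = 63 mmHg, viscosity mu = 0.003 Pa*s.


Q = pi*r^4*dP / (8*mu*L)
r = 0.0022 m, L = 0.14 m
dP = 63 mmHg = 8399.286 Pa
Q = 1.8397e-04 m^3/s


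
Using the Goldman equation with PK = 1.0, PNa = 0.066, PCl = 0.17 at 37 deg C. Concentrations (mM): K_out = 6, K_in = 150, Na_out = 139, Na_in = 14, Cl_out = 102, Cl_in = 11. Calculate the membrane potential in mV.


Vm = (RT/F)*ln((PK*Ko + PNa*Nao + PCl*Cli)/(PK*Ki + PNa*Nai + PCl*Clo))
Numer = 17.044, Denom = 168.264
Vm = -61.19 mV


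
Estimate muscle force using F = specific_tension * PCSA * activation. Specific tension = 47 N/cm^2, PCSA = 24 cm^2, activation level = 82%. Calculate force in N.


F = sigma * PCSA * activation
F = 47 * 24 * 0.82
F = 925 N


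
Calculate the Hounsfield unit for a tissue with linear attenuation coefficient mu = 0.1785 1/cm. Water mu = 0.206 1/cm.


HU = ((mu_tissue - mu_water) / mu_water) * 1000
HU = ((0.1785 - 0.206) / 0.206) * 1000
HU = -133.5


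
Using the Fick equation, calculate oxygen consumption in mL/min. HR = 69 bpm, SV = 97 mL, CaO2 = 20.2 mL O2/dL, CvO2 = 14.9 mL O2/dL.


CO = HR*SV = 69*97/1000 = 6.693 L/min
a-v O2 diff = 20.2 - 14.9 = 5.3 mL/dL
VO2 = CO * (CaO2-CvO2) * 10 dL/L
VO2 = 6.693 * 5.3 * 10
VO2 = 354.7 mL/min


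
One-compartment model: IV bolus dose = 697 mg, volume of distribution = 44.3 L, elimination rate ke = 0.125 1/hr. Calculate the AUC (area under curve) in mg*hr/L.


C0 = Dose/Vd = 697/44.3 = 15.7336 mg/L
AUC = C0/ke = 15.7336/0.125
AUC = 125.9 mg*hr/L


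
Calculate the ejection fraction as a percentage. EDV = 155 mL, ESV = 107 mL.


SV = EDV - ESV = 155 - 107 = 48 mL
EF = SV/EDV * 100 = 48/155 * 100
EF = 30.97%


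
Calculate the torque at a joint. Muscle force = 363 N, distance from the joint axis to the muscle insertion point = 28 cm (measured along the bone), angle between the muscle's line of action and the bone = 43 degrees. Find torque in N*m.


Torque = F * d * sin(theta)   (moment arm = d*sin(theta))
d = 28 cm = 0.28 m
Torque = 363 * 0.28 * sin(43)
Torque = 69.32 N*m


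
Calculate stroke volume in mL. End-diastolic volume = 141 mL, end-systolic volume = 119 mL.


SV = EDV - ESV
SV = 141 - 119
SV = 22 mL


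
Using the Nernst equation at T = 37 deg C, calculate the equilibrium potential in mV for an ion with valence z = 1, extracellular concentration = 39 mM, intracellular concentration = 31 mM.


E = (RT/(zF)) * ln(C_out/C_in)
T = 37 + 273.15 = 310.15 K
E = (8.314 * 310.15 / (1 * 96485)) * ln(39/31)
E = 6.135 mV


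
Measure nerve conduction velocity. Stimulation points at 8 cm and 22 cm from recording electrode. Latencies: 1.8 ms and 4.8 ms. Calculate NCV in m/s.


Distance = (22 - 8) / 100 = 0.14 m
dt = (4.8 - 1.8) / 1000 = 0.003 s
NCV = dist / dt = 46.67 m/s


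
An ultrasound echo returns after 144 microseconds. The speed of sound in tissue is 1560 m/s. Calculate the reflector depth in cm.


depth = c * t / 2
t = 144 us = 1.4400e-04 s
depth = 1560 * 1.4400e-04 / 2
depth = 0.11232 m = 11.232 cm


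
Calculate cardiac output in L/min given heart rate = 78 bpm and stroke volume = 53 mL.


CO = HR * SV
CO = 78 * 53 / 1000
CO = 4.134 L/min


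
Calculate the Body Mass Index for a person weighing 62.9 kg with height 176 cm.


BMI = weight / height^2
height = 176 cm = 1.76 m
BMI = 62.9 / 1.76^2
BMI = 20.31 kg/m^2


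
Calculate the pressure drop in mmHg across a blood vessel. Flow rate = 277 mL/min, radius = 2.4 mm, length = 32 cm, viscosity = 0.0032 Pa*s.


dP = 8*mu*L*Q / (pi*r^4)
Q = 277 mL/min = 4.61667e-06 m^3/s
dP = 362.847 Pa = 362.847 / 133.322 mmHg = 2.722 mmHg


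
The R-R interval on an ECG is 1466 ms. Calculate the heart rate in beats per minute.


HR = 60 / RR_interval(s)
RR = 1466 ms = 1.466 s
HR = 60 / 1.466 = 40.93 bpm


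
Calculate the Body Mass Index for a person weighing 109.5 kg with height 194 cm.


BMI = weight / height^2
height = 194 cm = 1.94 m
BMI = 109.5 / 1.94^2
BMI = 29.09 kg/m^2


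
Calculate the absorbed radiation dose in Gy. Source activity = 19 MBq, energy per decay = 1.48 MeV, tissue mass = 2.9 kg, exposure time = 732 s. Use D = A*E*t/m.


A = 19 MBq = 1.9000e+07 Bq
E = 1.48 MeV = 2.37096e-13 J
D = A*E*t/m = 1.9000e+07*2.37096e-13*732/2.9
D = 0.001137 Gy


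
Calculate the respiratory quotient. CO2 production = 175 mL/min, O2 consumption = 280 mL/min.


RQ = VCO2 / VO2
RQ = 175 / 280
RQ = 0.625


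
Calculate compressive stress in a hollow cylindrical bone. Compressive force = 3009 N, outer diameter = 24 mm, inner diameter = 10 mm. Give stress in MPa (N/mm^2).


A = pi*(r_o^2 - r_i^2)
r_o = 12 mm, r_i = 5 mm
A = 373.85 mm^2
sigma = F/A = 3009 / 373.85
sigma = 8.049 MPa


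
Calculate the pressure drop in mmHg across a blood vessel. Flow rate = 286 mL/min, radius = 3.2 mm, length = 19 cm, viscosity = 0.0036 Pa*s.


dP = 8*mu*L*Q / (pi*r^4)
Q = 286 mL/min = 4.76667e-06 m^3/s
dP = 79.1793 Pa = 79.1793 / 133.322 mmHg = 0.5939 mmHg


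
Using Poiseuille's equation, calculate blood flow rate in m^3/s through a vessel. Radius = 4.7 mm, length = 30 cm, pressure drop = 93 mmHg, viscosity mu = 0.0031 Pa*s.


Q = pi*r^4*dP / (8*mu*L)
r = 0.0047 m, L = 0.3 m
dP = 93 mmHg = 12398.946 Pa
Q = 0.002555 m^3/s


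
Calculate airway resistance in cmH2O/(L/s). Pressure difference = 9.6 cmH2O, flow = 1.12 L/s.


R = dP / flow
R = 9.6 / 1.12
R = 8.571 cmH2O/(L/s)


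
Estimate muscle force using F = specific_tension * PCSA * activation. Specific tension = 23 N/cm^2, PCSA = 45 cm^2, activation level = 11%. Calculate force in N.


F = sigma * PCSA * activation
F = 23 * 45 * 0.11
F = 113.8 N


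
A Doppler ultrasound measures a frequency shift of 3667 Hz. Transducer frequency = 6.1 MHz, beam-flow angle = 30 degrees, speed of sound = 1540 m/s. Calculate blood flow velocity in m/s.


v = fd * c / (2 * f0 * cos(theta))
v = 3667 * 1540 / (2 * 6.1000e+06 * cos(30))
v = 0.5345 m/s


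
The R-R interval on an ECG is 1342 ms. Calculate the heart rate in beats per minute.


HR = 60 / RR_interval(s)
RR = 1342 ms = 1.342 s
HR = 60 / 1.342 = 44.71 bpm


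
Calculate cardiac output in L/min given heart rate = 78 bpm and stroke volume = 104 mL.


CO = HR * SV
CO = 78 * 104 / 1000
CO = 8.112 L/min


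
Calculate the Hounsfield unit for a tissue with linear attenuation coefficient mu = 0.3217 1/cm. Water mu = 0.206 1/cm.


HU = ((mu_tissue - mu_water) / mu_water) * 1000
HU = ((0.3217 - 0.206) / 0.206) * 1000
HU = 561.7


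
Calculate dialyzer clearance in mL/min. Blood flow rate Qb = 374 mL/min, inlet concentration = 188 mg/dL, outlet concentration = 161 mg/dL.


K = Qb * (Cb_in - Cb_out) / Cb_in
K = 374 * (188 - 161) / 188
K = 53.71 mL/min


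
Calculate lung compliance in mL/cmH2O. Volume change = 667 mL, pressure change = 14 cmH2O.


C = dV / dP
C = 667 / 14
C = 47.64 mL/cmH2O


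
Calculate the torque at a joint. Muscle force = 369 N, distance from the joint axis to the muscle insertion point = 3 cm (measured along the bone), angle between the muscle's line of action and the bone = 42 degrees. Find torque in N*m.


Torque = F * d * sin(theta)   (moment arm = d*sin(theta))
d = 3 cm = 0.03 m
Torque = 369 * 0.03 * sin(42)
Torque = 7.407 N*m


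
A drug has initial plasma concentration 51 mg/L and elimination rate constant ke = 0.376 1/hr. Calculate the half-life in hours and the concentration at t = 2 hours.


t_half = ln(2) / ke = 0.693147 / 0.376 = 1.843 hr
C(t) = C0 * exp(-ke*t) = 51 * exp(-0.376*2)
C(2) = 24.04 mg/L


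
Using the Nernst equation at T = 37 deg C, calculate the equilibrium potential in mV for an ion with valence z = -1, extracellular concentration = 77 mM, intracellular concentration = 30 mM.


E = (RT/(zF)) * ln(C_out/C_in)
T = 37 + 273.15 = 310.15 K
E = (8.314 * 310.15 / (-1 * 96485)) * ln(77/30)
E = -25.19 mV


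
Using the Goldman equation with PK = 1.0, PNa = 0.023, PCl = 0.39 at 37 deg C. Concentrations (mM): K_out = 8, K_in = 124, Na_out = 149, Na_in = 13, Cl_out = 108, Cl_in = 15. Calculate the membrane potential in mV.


Vm = (RT/F)*ln((PK*Ko + PNa*Nao + PCl*Cli)/(PK*Ki + PNa*Nai + PCl*Clo))
Numer = 17.277, Denom = 166.419
Vm = -60.54 mV


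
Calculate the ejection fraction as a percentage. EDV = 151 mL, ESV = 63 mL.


SV = EDV - ESV = 151 - 63 = 88 mL
EF = SV/EDV * 100 = 88/151 * 100
EF = 58.28%


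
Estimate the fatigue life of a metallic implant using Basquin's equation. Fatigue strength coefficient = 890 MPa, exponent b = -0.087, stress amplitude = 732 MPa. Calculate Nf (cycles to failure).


sigma_a = sigma_f' * (2Nf)^b
2Nf = (sigma_a/sigma_f')^(1/b)
2Nf = (732/890)^(1/-0.087)
2Nf = 9.4540922
Nf = 4.727


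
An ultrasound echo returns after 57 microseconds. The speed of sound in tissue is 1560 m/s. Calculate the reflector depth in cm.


depth = c * t / 2
t = 57 us = 5.7000e-05 s
depth = 1560 * 5.7000e-05 / 2
depth = 0.04446 m = 4.446 cm


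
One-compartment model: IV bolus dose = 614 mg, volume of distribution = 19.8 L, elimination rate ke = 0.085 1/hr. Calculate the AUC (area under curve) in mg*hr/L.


C0 = Dose/Vd = 614/19.8 = 31.0101 mg/L
AUC = C0/ke = 31.0101/0.085
AUC = 364.8 mg*hr/L


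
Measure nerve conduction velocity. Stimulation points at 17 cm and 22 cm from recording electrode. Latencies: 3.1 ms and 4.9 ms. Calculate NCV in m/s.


Distance = (22 - 17) / 100 = 0.05 m
dt = (4.9 - 3.1) / 1000 = 0.0018 s
NCV = dist / dt = 27.78 m/s


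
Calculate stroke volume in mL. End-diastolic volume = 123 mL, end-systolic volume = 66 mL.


SV = EDV - ESV
SV = 123 - 66
SV = 57 mL


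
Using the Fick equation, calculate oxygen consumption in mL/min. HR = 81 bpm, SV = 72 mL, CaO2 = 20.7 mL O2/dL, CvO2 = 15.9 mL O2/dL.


CO = HR*SV = 81*72/1000 = 5.832 L/min
a-v O2 diff = 20.7 - 15.9 = 4.8 mL/dL
VO2 = CO * (CaO2-CvO2) * 10 dL/L
VO2 = 5.832 * 4.8 * 10
VO2 = 279.9 mL/min


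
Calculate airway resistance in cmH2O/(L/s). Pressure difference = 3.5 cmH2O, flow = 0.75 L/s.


R = dP / flow
R = 3.5 / 0.75
R = 4.667 cmH2O/(L/s)


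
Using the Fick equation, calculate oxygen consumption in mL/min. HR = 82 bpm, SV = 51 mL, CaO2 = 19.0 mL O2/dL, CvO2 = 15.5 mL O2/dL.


CO = HR*SV = 82*51/1000 = 4.182 L/min
a-v O2 diff = 19.0 - 15.5 = 3.5 mL/dL
VO2 = CO * (CaO2-CvO2) * 10 dL/L
VO2 = 4.182 * 3.5 * 10
VO2 = 146.4 mL/min


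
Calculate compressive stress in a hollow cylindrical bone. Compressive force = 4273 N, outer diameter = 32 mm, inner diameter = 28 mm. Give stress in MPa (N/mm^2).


A = pi*(r_o^2 - r_i^2)
r_o = 16 mm, r_i = 14 mm
A = 188.496 mm^2
sigma = F/A = 4273 / 188.496
sigma = 22.67 MPa


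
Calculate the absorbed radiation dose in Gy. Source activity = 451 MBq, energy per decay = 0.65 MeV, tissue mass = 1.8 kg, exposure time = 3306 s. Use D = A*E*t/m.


A = 451 MBq = 4.5100e+08 Bq
E = 0.65 MeV = 1.0413e-13 J
D = A*E*t/m = 4.5100e+08*1.0413e-13*3306/1.8
D = 0.08625 Gy


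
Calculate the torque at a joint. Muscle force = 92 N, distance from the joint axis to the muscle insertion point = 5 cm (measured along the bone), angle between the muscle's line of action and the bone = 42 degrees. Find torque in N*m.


Torque = F * d * sin(theta)   (moment arm = d*sin(theta))
d = 5 cm = 0.05 m
Torque = 92 * 0.05 * sin(42)
Torque = 3.078 N*m


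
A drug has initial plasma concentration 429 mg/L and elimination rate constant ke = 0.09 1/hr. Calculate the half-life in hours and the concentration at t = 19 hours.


t_half = ln(2) / ke = 0.693147 / 0.09 = 7.702 hr
C(t) = C0 * exp(-ke*t) = 429 * exp(-0.09*19)
C(19) = 77.59 mg/L


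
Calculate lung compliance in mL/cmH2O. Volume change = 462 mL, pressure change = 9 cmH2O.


C = dV / dP
C = 462 / 9
C = 51.33 mL/cmH2O


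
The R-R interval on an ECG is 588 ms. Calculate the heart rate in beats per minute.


HR = 60 / RR_interval(s)
RR = 588 ms = 0.588 s
HR = 60 / 0.588 = 102 bpm


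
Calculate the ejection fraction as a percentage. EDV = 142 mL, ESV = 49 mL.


SV = EDV - ESV = 142 - 49 = 93 mL
EF = SV/EDV * 100 = 93/142 * 100
EF = 65.49%


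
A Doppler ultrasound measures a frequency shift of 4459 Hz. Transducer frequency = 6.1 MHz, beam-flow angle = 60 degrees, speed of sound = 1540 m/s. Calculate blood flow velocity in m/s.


v = fd * c / (2 * f0 * cos(theta))
v = 4459 * 1540 / (2 * 6.1000e+06 * cos(60))
v = 1.126 m/s


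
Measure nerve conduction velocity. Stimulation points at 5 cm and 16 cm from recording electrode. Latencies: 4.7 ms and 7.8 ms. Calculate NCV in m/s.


Distance = (16 - 5) / 100 = 0.11 m
dt = (7.8 - 4.7) / 1000 = 0.0031 s
NCV = dist / dt = 35.48 m/s


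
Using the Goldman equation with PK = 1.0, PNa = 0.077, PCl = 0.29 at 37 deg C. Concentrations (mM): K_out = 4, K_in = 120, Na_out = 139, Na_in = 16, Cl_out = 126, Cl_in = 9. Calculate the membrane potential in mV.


Vm = (RT/F)*ln((PK*Ko + PNa*Nao + PCl*Cli)/(PK*Ki + PNa*Nai + PCl*Clo))
Numer = 17.313, Denom = 157.772
Vm = -59.05 mV


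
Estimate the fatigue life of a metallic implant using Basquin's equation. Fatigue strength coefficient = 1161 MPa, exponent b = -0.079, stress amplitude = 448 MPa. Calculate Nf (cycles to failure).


sigma_a = sigma_f' * (2Nf)^b
2Nf = (sigma_a/sigma_f')^(1/b)
2Nf = (448/1161)^(1/-0.079)
2Nf = 171736.8
Nf = 8.587e+04
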